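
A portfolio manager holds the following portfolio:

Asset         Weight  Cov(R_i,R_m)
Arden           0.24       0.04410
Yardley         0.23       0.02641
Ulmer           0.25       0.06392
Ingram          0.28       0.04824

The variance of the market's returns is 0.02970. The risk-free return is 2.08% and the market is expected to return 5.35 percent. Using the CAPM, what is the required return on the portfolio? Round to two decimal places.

β_Arden = 0.04410 / 0.02970 = 1.4848
β_Yardley = 0.02641 / 0.02970 = 0.8892
β_Ulmer = 0.06392 / 0.02970 = 2.1522
β_Ingram = 0.04824 / 0.02970 = 1.6242
β_P = Σ w_i β_i = 0.24×1.4848 + 0.23×0.8892 + 0.25×2.1522 + 0.28×1.6242 = 1.5537
MRP = 5.35% − 2.08% = 3.27%
E(R_P) = R_f + β_P × MRP = 2.08% + 1.5537 × 3.27% = 7.16%

7.16%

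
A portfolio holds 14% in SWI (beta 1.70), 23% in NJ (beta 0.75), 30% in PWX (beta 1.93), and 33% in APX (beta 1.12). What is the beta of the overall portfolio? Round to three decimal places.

β_P = Σ w_i β_i = 0.14×1.70 + 0.23×0.75 + 0.30×1.93 + 0.33×1.12 = 1.3591

1.359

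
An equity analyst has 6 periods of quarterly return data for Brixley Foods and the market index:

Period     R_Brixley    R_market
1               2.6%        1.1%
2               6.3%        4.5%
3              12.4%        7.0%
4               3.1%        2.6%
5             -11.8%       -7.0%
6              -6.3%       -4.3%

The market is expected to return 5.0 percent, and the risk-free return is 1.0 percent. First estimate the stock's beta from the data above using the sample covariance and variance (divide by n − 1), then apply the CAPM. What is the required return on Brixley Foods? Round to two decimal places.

Mean R_i = (2.6 + 6.3 + 12.4 + 3.1 − 11.8 − 6.3) / 6 = 1.0500%
Mean R_m = (1.1 + 4.5 + 7.0 + 2.6 − 7.0 − 4.3) / 6 = 0.6500%
Σ(R_i − R̄_i)(R_m − R̄_m) = 231.6650  ⇒  Cov = 231.6650 / 5 = 46.3330
Σ(R_m − R̄_m)² = 142.1750  ⇒  Var(R_m) = 142.1750 / 5 = 28.4350
β = Cov / Var(R_m) = 46.3330 / 28.4350 = 1.6294
MRP = 5.0% − 1.0% = 4.00%
E(R) = R_f + β × MRP = 1.0% + 1.6294 × 4.0% = 7.52%

7.52%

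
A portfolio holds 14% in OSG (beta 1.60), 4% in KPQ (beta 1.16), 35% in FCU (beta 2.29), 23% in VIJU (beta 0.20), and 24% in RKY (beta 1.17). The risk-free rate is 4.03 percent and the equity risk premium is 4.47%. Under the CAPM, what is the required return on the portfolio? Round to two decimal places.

10.28%

β_P = Σ w_i β_i = 0.14×1.60 + 0.04×1.16 + 0.35×2.29 + 0.23×0.20 + 0.24×1.17 = 1.3987
E(R_P) = R_f + β_P × MRP = 4.03% + 1.3987 × 4.47% = 10.28%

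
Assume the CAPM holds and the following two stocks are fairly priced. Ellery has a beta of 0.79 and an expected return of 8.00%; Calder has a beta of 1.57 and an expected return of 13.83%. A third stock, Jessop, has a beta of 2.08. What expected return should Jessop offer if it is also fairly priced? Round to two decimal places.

17.64%

MRP (SML slope) = (13.83% − 8.00%) / (1.57 − 0.79) = 5.83% / 0.78 = 7.4744%
R_f (intercept) = 8.00% − 0.79 × 7.4744% = 2.0952%
E(R_Jessop) = R_f + β × MRP = 2.0952% + 2.08 × 7.4744% = 17.64%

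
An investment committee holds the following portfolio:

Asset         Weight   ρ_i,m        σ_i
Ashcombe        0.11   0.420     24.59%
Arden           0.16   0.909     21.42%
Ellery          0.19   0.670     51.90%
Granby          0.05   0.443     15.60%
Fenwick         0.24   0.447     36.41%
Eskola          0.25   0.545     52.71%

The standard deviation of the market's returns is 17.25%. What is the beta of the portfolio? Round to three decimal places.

β_Ashcombe = 0.420 × 24.59% / 17.25% = 0.5987
β_Arden = 0.909 × 21.42% / 17.25% = 1.1287
β_Ellery = 0.670 × 51.90% / 17.25% = 2.0158
β_Granby = 0.443 × 15.60% / 17.25% = 0.4006
β_Fenwick = 0.447 × 36.41% / 17.25% = 0.9435
β_Eskola = 0.545 × 52.71% / 17.25% = 1.6653
β_P = Σ w_i β_i = 0.11×0.5987 + 0.16×1.1287 + 0.19×2.0158 + 0.05×0.4006 + 0.24×0.9435 + 0.25×1.6653 = 1.2922

1.292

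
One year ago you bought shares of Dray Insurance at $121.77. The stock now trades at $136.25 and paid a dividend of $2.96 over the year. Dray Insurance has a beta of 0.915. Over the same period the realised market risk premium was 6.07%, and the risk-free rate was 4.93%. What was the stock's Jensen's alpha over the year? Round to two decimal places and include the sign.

Realised HPR = (P1 + D1 − P0) / P0 = (136.25 + 2.96 − 121.77) / 121.77 = 17.44 / 121.77 = 14.3221%
CAPM required = R_f + β·MRP = 4.93% + 0.915 × 6.07% = 10.48405%
α = realised − required = 14.3221% − 10.48405% = +3.84%

+3.84%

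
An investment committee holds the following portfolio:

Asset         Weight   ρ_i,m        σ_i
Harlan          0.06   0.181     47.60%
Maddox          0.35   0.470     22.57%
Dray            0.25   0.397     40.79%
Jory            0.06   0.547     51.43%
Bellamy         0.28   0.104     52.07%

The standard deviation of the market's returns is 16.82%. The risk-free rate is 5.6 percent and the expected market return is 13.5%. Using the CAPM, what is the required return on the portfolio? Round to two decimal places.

β_Harlan = 0.181 × 47.60% / 16.82% = 0.5122
β_Maddox = 0.470 × 22.57% / 16.82% = 0.6307
β_Dray = 0.397 × 40.79% / 16.82% = 0.9628
β_Jory = 0.547 × 51.43% / 16.82% = 1.6725
β_Bellamy = 0.104 × 52.07% / 16.82% = 0.3220
β_P = Σ w_i β_i = 0.06×0.5122 + 0.35×0.6307 + 0.25×0.9628 + 0.06×1.6725 + 0.28×0.3220 = 0.6827
MRP = 13.5% − 5.6% = 7.90%
E(R_P) = R_f + β_P × MRP = 5.6% + 0.6827 × 7.9% = 10.99%

10.99%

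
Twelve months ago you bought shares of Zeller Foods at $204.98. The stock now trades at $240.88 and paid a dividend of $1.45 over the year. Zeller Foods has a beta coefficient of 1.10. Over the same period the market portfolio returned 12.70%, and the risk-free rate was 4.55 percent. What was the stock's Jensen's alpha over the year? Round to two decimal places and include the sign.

Realised HPR = (P1 + D1 − P0) / P0 = (240.88 + 1.45 − 204.98) / 204.98 = 37.35 / 204.98 = 18.2213%
MRP = 12.70% − 4.55% = 8.15%
CAPM required = R_f + β·MRP = 4.55% + 1.10 × 8.15% = 13.5150%
α = realised − required = 18.2213% − 13.5150% = +4.71%

+4.71%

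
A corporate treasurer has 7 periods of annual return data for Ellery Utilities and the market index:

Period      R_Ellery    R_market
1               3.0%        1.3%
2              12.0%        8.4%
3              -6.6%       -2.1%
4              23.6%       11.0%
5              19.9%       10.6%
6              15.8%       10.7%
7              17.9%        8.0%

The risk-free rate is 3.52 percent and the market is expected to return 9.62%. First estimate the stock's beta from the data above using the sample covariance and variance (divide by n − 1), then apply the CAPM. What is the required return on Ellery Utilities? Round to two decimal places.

15.50%

Mean R_i = (3.0 + 12.0 − 6.6 + 23.6 + 19.9 + 15.8 + 17.9) / 7 = 12.2286%
Mean R_m = (1.3 + 8.4 − 2.1 + 11.0 + 10.6 + 10.7 + 8.0) / 7 = 6.8429%
Σ(R_i − R̄_i)(R_m − R̄_m) = 315.6114  ⇒  Cov = 315.6114 / 6 = 52.6019
Σ(R_m − R̄_m)² = 160.7371  ⇒  Var(R_m) = 160.7371 / 6 = 26.7895
β = Cov / Var(R_m) = 52.6019 / 26.7895 = 1.9635
MRP = 9.62% − 3.52% = 6.10%
E(R) = R_f + β × MRP = 3.52% + 1.9635 × 6.10% = 15.50%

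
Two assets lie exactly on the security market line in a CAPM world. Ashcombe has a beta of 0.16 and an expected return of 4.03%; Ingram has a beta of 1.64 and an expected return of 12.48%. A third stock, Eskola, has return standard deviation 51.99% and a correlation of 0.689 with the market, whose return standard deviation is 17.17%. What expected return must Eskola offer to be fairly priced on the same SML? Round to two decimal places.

15.03%

MRP = (12.48% − 4.03%) / (1.64 − 0.16) = 5.7095%
R_f = 4.03% − 0.16 × 5.7095% = 3.1165%
β_Eskola = ρ·σ_i/σ_m = 0.689 × 51.99 / 17.17 = 2.0863
E(R_Eskola) = R_f + β × MRP = 3.1165% + 2.0863 × 5.7095% = 15.03%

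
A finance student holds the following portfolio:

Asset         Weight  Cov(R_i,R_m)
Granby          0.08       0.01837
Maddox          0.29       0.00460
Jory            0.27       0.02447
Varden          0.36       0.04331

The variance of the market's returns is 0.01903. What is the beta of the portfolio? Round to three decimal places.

1.314

β_Granby = 0.01837 / 0.01903 = 0.9653
β_Maddox = 0.00460 / 0.01903 = 0.2417
β_Jory = 0.02447 / 0.01903 = 1.2859
β_Varden = 0.04331 / 0.01903 = 2.2759
β_P = Σ w_i β_i = 0.08×0.9653 + 0.29×0.2417 + 0.27×1.2859 + 0.36×2.2759 = 1.3138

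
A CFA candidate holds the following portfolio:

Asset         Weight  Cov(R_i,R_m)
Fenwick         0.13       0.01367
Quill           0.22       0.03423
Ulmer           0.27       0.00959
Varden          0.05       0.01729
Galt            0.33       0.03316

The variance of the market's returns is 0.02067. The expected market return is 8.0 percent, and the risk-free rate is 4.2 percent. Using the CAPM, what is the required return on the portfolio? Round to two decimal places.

8.56%

β_Fenwick = 0.01367 / 0.02067 = 0.6613
β_Quill = 0.03423 / 0.02067 = 1.6560
β_Ulmer = 0.00959 / 0.02067 = 0.4640
β_Varden = 0.01729 / 0.02067 = 0.8365
β_Galt = 0.03316 / 0.02067 = 1.6043
β_P = Σ w_i β_i = 0.13×0.6613 + 0.22×1.6560 + 0.27×0.4640 + 0.05×0.8365 + 0.33×1.6043 = 1.1468
MRP = 8.0% − 4.2% = 3.80%
E(R_P) = R_f + β_P × MRP = 4.2% + 1.1468 × 3.8% = 8.56%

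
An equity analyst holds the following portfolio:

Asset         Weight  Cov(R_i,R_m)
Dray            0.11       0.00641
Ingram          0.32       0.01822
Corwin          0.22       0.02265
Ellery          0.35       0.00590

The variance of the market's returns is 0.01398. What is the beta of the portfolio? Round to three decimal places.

0.972

β_Dray = 0.00641 / 0.01398 = 0.4585
β_Ingram = 0.01822 / 0.01398 = 1.3033
β_Corwin = 0.02265 / 0.01398 = 1.6202
β_Ellery = 0.00590 / 0.01398 = 0.4220
β_P = Σ w_i β_i = 0.11×0.4585 + 0.32×1.3033 + 0.22×1.6202 + 0.35×0.4220 = 0.9716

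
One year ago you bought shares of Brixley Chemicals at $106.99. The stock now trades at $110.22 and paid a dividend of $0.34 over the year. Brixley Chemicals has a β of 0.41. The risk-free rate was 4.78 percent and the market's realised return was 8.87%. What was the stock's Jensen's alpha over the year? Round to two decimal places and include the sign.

Realised HPR = (P1 + D1 − P0) / P0 = (110.22 + 0.34 − 106.99) / 106.99 = 3.57 / 106.99 = 3.3368%
MRP = 8.87% − 4.78% = 4.09%
CAPM required = R_f + β·MRP = 4.78% + 0.41 × 4.09% = 6.4569%
α = realised − required = 3.3368% − 6.4569% = -3.12%

-3.12%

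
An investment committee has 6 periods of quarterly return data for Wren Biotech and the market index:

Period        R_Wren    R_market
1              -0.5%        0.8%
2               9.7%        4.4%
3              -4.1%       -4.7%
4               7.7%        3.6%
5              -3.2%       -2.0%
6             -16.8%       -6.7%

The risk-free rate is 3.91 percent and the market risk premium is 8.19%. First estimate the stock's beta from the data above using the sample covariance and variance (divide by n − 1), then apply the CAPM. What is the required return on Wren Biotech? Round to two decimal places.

Mean R_i = (-0.5 + 9.7 − 4.1 + 7.7 − 3.2 − 16.8) / 6 = -1.2000%
Mean R_m = (0.8 + 4.4 − 4.7 + 3.6 − 2.0 − 6.7) / 6 = -0.7667%
Σ(R_i − R̄_i)(R_m − R̄_m) = 202.7100  ⇒  Cov = 202.7100 / 5 = 40.5420
Σ(R_m − R̄_m)² = 100.4133  ⇒  Var(R_m) = 100.4133 / 5 = 20.0827
β = Cov / Var(R_m) = 40.5420 / 20.0827 = 2.0188
E(R) = R_f + β × MRP = 3.91% + 2.0188 × 8.19% = 20.44%

20.44%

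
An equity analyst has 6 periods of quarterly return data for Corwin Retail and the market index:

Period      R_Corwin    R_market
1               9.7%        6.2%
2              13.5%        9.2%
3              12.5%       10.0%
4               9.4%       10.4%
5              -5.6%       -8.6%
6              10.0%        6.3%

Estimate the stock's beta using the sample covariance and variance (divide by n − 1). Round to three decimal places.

Mean R_i = (9.7 + 13.5 + 12.5 + 9.4 − 5.6 + 10.0) / 6 = 8.2500%
Mean R_m = (6.2 + 9.2 + 10.0 + 10.4 − 8.6 + 6.3) / 6 = 5.5833%
Σ(R_i − R̄_i)(R_m − R̄_m) = 241.8850  ⇒  Cov = 241.8850 / 5 = 48.3770
Σ(R_m − R̄_m)² = 257.8483  ⇒  Var(R_m) = 257.8483 / 5 = 51.5697
β = Cov / Var(R_m) = 48.3770 / 51.5697 = 0.9381

0.938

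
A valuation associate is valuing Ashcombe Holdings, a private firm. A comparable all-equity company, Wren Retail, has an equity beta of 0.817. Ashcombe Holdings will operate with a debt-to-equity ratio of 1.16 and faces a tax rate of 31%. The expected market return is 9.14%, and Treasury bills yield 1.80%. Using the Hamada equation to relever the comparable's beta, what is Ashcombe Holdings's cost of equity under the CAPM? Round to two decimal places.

β_L = β_U × [1 + (1 − t)(D/E)] = 0.817 × [1 + (1 − 0.31) × 1.16]
    = 0.817 × [1 + 0.69 × 1.16] = 0.817 × 1.8004 = 1.4709
MRP = 9.14% − 1.80% = 7.34%
E(R) = R_f + β_L × MRP = 1.80% + 1.4709 × 7.34% = 12.60%

12.60%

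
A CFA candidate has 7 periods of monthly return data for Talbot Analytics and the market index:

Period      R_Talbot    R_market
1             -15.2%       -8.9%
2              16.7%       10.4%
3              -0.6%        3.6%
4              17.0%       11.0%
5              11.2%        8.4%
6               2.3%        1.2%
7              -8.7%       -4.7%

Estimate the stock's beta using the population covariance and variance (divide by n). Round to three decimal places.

1.599

Mean R_i = (-15.2 + 16.7 − 0.6 + 17.0 + 11.2 + 2.3 − 8.7) / 7 = 3.2429%
Mean R_m = (-8.9 + 10.4 + 3.6 + 11.0 + 8.4 + 1.2 − 4.7) / 7 = 3.0000%
Σ(R_i − R̄_i)(R_m − R̄_m) = 563.4300  ⇒  Cov = 563.4300 / 7 = 80.4900
Σ(R_m − R̄_m)² = 352.4200  ⇒  Var(R_m) = 352.4200 / 7 = 50.3457
β = Cov / Var(R_m) = 80.4900 / 50.3457 = 1.5987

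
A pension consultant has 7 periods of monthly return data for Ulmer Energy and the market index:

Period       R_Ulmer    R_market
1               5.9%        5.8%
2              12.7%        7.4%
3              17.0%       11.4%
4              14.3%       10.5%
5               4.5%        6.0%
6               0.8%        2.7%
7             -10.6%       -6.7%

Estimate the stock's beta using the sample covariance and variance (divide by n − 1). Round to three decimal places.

1.526

Mean R_i = (5.9 + 12.7 + 17.0 + 14.3 + 4.5 + 0.8 − 10.6) / 7 = 6.3714%
Mean R_m = (5.8 + 7.4 + 11.4 + 10.5 + 6.0 + 2.7 − 6.7) / 7 = 5.3000%
Σ(R_i − R̄_i)(R_m − R̄_m) = 335.9500  ⇒  Cov = 335.9500 / 6 = 55.9917
Σ(R_m − R̄_m)² = 220.1600  ⇒  Var(R_m) = 220.1600 / 6 = 36.6933
β = Cov / Var(R_m) = 55.9917 / 36.6933 = 1.5259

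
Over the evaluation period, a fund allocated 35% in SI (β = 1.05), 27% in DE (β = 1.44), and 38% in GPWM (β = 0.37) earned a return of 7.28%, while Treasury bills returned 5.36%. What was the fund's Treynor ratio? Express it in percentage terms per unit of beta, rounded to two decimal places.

β_P = 0.35×1.05 + 0.27×1.44 + 0.38×0.37 = 0.8969
Treynor = (R_P − R_f) / β_P = (7.28% − 5.36%) / 0.8969 = 1.92% / 0.8969 = 2.14%

2.14%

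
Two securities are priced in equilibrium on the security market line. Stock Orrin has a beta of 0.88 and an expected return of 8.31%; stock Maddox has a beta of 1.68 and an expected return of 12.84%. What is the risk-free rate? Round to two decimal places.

3.33%

Both satisfy E(R) = R_f + β·MRP, so the slope of the SML is
MRP = (12.84% − 8.31%) / (1.68 − 0.88) = 4.53% / 0.80 = 5.6625%
R_f = E(R_Orrin) − β_Orrin·MRP = 8.31% − 0.88 × 5.6625% = 3.3270%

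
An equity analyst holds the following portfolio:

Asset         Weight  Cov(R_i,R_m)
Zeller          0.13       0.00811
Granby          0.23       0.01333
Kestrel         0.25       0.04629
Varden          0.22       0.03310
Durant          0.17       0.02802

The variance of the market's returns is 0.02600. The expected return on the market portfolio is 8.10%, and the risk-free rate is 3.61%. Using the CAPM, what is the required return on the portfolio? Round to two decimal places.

8.40%

β_Zeller = 0.00811 / 0.02600 = 0.3119
β_Granby = 0.01333 / 0.02600 = 0.5127
β_Kestrel = 0.04629 / 0.02600 = 1.7804
β_Varden = 0.03310 / 0.02600 = 1.2731
β_Durant = 0.02802 / 0.02600 = 1.0777
β_P = Σ w_i β_i = 0.13×0.3119 + 0.23×0.5127 + 0.25×1.7804 + 0.22×1.2731 + 0.17×1.0777 = 1.0669
MRP = 8.10% − 3.61% = 4.49%
E(R_P) = R_f + β_P × MRP = 3.61% + 1.0669 × 4.49% = 8.40%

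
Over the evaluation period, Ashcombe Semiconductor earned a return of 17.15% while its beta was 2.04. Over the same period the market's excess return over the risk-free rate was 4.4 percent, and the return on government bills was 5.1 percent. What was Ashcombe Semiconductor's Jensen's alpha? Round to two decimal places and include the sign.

+3.07%

CAPM benchmark = R_f + β(R_m − R_f) = 5.1% + 2.04 × 4.4% = 14.0760%
α = actual − benchmark = 17.15% − 14.0760% = +3.07%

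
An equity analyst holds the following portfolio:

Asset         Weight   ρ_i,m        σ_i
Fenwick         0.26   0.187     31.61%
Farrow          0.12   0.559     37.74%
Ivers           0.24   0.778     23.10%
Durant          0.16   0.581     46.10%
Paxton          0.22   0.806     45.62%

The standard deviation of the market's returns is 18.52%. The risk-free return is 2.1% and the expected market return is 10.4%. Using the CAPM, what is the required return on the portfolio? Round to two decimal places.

β_Fenwick = 0.187 × 31.61% / 18.52% = 0.3192
β_Farrow = 0.559 × 37.74% / 18.52% = 1.1391
β_Ivers = 0.778 × 23.10% / 18.52% = 0.9704
β_Durant = 0.581 × 46.10% / 18.52% = 1.4462
β_Paxton = 0.806 × 45.62% / 18.52% = 1.9854
β_P = Σ w_i β_i = 0.26×0.3192 + 0.12×1.1391 + 0.24×0.9704 + 0.16×1.4462 + 0.22×1.9854 = 1.1208
MRP = 10.4% − 2.1% = 8.30%
E(R_P) = R_f + β_P × MRP = 2.1% + 1.1208 × 8.3% = 11.40%

11.40%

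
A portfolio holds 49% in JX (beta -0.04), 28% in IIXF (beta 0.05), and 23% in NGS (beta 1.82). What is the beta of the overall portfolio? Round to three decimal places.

β_P = Σ w_i β_i = 0.49×-0.04 + 0.28×0.05 + 0.23×1.82 = 0.4130

0.413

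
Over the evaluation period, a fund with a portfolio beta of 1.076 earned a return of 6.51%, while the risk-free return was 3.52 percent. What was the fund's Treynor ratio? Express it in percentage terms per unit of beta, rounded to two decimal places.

Treynor = (R_P − R_f) / β_P = (6.51% − 3.52%) / 1.0760 = 2.99% / 1.0760 = 2.78%

2.78%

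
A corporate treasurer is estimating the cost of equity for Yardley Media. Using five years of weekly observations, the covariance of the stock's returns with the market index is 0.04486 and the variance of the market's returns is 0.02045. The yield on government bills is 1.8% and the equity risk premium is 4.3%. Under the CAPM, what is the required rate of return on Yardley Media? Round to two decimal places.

11.23%

β = Cov(R_i, R_m) / Var(R_m) = 0.04486 / 0.02045 = 2.1936
E(R) = R_f + β × MRP = 1.8% + 2.1936 × 4.3% = 11.23%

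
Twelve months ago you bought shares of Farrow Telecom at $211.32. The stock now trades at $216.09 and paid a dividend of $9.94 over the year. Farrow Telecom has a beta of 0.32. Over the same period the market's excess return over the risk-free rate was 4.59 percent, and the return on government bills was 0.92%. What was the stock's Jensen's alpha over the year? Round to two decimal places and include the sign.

+4.57%

Realised HPR = (P1 + D1 − P0) / P0 = (216.09 + 9.94 − 211.32) / 211.32 = 14.71 / 211.32 = 6.9610%
CAPM required = R_f + β·MRP = 0.92% + 0.32 × 4.59% = 2.3888%
α = realised − required = 6.9610% − 2.3888% = +4.57%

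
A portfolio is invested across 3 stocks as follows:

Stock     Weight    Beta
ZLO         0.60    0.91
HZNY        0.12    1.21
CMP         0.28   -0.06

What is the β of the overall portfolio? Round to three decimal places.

0.674

β_P = Σ w_i β_i = 0.60×0.91 + 0.12×1.21 + 0.28×-0.06 = 0.6744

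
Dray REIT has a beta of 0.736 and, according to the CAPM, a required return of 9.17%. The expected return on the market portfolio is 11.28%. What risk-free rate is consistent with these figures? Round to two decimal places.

3.29%

E(R) = R_f + β(E(R_m) − R_f) = R_f(1 − β) + β·E(R_m)
9.17% = R_f × (1 − 0.736) + 0.736 × 11.28%
9.17% = R_f × 0.264 + 8.30208%
R_f = (9.17% − 8.30208%) / 0.264 = 3.29%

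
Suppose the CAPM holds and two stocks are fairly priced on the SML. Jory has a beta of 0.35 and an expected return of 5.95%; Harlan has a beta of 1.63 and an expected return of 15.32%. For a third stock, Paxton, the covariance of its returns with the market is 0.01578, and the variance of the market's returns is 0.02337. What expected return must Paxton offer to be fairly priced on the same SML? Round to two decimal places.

MRP = (15.32% − 5.95%) / (1.63 − 0.35) = 7.3203%
R_f = 5.95% − 0.35 × 7.3203% = 3.3879%
β_Paxton = Cov / Var(R_m) = 0.01578 / 0.02337 = 0.6752
E(R_Paxton) = R_f + β × MRP = 3.3879% + 0.6752 × 7.3203% = 8.33%

8.33%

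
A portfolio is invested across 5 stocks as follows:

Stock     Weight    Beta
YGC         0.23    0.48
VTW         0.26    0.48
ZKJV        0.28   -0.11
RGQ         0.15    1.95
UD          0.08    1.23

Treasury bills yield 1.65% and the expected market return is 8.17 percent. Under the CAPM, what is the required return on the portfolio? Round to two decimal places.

5.53%

β_P = Σ w_i β_i = 0.23×0.48 + 0.26×0.48 + 0.28×-0.11 + 0.15×1.95 + 0.08×1.23 = 0.5953
MRP = 8.17% − 1.65% = 6.52%
E(R_P) = R_f + β_P × MRP = 1.65% + 0.5953 × 6.52% = 5.53%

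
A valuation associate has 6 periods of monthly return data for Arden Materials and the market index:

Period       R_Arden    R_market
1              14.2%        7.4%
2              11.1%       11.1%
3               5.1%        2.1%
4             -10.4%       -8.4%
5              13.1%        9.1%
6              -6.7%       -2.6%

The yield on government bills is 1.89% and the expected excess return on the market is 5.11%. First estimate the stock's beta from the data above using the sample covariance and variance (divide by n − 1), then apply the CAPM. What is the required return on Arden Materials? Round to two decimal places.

Mean R_i = (14.2 + 11.1 + 5.1 − 10.4 + 13.1 − 6.7) / 6 = 4.4000%
Mean R_m = (7.4 + 11.1 + 2.1 − 8.4 + 9.1 − 2.6) / 6 = 3.1167%
Σ(R_i − R̄_i)(R_m − R̄_m) = 380.7100  ⇒  Cov = 380.7100 / 5 = 76.1420
Σ(R_m − R̄_m)² = 284.2283  ⇒  Var(R_m) = 284.2283 / 5 = 56.8457
β = Cov / Var(R_m) = 76.1420 / 56.8457 = 1.3395
E(R) = R_f + β × MRP = 1.89% + 1.3395 × 5.11% = 8.73%

8.73%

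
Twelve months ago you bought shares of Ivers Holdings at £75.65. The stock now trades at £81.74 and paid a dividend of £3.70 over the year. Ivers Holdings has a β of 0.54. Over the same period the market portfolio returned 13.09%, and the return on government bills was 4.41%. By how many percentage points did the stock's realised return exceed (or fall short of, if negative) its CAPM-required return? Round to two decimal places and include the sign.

+3.84%

Realised HPR = (P1 + D1 − P0) / P0 = (81.74 + 3.70 − 75.65) / 75.65 = 9.79 / 75.65 = 12.9412%
MRP = 13.09% − 4.41% = 8.68%
CAPM required = R_f + β·MRP = 4.41% + 0.54 × 8.68% = 9.0972%
α = realised − required = 12.9412% − 9.0972% = +3.84%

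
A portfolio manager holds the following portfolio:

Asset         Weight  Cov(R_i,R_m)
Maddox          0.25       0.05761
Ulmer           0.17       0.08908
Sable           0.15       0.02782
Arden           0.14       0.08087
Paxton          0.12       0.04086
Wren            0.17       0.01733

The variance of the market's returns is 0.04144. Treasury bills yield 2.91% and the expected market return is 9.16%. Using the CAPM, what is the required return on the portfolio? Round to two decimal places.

β_Maddox = 0.05761 / 0.04144 = 1.3902
β_Ulmer = 0.08908 / 0.04144 = 2.1496
β_Sable = 0.02782 / 0.04144 = 0.6713
β_Arden = 0.08087 / 0.04144 = 1.9515
β_Paxton = 0.04086 / 0.04144 = 0.9860
β_Wren = 0.01733 / 0.04144 = 0.4182
β_P = Σ w_i β_i = 0.25×1.3902 + 0.17×2.1496 + 0.15×0.6713 + 0.14×1.9515 + 0.12×0.9860 + 0.17×0.4182 = 1.2763
MRP = 9.16% − 2.91% = 6.25%
E(R_P) = R_f + β_P × MRP = 2.91% + 1.2763 × 6.25% = 10.89%

10.89%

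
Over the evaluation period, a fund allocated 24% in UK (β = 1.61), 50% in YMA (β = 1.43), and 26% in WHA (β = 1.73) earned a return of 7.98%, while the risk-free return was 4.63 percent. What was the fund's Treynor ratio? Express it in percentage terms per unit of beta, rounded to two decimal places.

2.16%

β_P = 0.24×1.61 + 0.50×1.43 + 0.26×1.73 = 1.5512
Treynor = (R_P − R_f) / β_P = (7.98% − 4.63%) / 1.5512 = 3.35% / 1.5512 = 2.16%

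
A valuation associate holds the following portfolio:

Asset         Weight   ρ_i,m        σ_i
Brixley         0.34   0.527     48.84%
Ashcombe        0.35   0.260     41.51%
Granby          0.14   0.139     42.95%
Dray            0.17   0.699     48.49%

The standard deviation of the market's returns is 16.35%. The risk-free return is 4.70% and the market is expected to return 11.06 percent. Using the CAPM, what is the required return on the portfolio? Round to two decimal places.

12.14%

β_Brixley = 0.527 × 48.84% / 16.35% = 1.5742
β_Ashcombe = 0.260 × 41.51% / 16.35% = 0.6601
β_Granby = 0.139 × 42.95% / 16.35% = 0.3651
β_Dray = 0.699 × 48.49% / 16.35% = 2.0731
β_P = Σ w_i β_i = 0.34×1.5742 + 0.35×0.6601 + 0.14×0.3651 + 0.17×2.0731 = 1.1698
MRP = 11.06% − 4.70% = 6.36%
E(R_P) = R_f + β_P × MRP = 4.70% + 1.1698 × 6.36% = 12.14%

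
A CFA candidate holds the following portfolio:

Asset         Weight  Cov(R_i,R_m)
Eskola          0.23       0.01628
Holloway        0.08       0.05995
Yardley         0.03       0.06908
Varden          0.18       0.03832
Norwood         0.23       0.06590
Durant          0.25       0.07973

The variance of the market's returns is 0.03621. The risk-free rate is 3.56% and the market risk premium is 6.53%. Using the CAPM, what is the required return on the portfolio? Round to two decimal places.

13.05%

β_Eskola = 0.01628 / 0.03621 = 0.4496
β_Holloway = 0.05995 / 0.03621 = 1.6556
β_Yardley = 0.06908 / 0.03621 = 1.9078
β_Varden = 0.03832 / 0.03621 = 1.0583
β_Norwood = 0.06590 / 0.03621 = 1.8199
β_Durant = 0.07973 / 0.03621 = 2.2019
β_P = Σ w_i β_i = 0.23×0.4496 + 0.08×1.6556 + 0.03×1.9078 + 0.18×1.0583 + 0.23×1.8199 + 0.25×2.2019 = 1.4526
E(R_P) = R_f + β_P × MRP = 3.56% + 1.4526 × 6.53% = 13.05%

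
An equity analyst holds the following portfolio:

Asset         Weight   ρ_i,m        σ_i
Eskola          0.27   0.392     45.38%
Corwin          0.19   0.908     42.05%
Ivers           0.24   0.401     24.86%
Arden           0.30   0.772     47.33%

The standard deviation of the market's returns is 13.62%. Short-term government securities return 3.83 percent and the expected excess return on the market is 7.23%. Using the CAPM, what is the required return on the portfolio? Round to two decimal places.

β_Eskola = 0.392 × 45.38% / 13.62% = 1.3061
β_Corwin = 0.908 × 42.05% / 13.62% = 2.8033
β_Ivers = 0.401 × 24.86% / 13.62% = 0.7319
β_Arden = 0.772 × 47.33% / 13.62% = 2.6827
β_P = Σ w_i β_i = 0.27×1.3061 + 0.19×2.8033 + 0.24×0.7319 + 0.30×2.6827 = 1.8657
E(R_P) = R_f + β_P × MRP = 3.83% + 1.8657 × 7.23% = 17.32%

17.32%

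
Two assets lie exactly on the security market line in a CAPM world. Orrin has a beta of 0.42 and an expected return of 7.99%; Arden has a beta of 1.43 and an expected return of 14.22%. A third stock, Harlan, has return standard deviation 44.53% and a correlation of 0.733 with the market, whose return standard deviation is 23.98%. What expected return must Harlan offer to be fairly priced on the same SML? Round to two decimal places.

MRP = (14.22% − 7.99%) / (1.43 − 0.42) = 6.1683%
R_f = 7.99% − 0.42 × 6.1683% = 5.3993%
β_Harlan = ρ·σ_i/σ_m = 0.733 × 44.53 / 23.98 = 1.3612
E(R_Harlan) = R_f + β × MRP = 5.3993% + 1.3612 × 6.1683% = 13.80%

13.80%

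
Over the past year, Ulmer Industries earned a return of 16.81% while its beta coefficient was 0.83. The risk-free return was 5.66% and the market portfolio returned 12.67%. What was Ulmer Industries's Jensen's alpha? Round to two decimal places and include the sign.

+5.33%

Market excess return = 12.67% − 5.66% = 7.01%
CAPM benchmark = R_f + β(R_m − R_f) = 5.66% + 0.83 × 7.01% = 11.4783%
α = actual − benchmark = 16.81% − 11.4783% = +5.33%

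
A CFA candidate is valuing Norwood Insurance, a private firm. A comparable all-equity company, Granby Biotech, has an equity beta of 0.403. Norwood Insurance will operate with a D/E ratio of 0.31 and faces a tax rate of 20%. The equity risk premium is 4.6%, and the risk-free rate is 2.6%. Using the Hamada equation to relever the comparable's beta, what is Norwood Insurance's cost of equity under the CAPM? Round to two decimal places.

β_L = β_U × [1 + (1 − t)(D/E)] = 0.403 × [1 + (1 − 0.20) × 0.31]
    = 0.403 × [1 + 0.80 × 0.31] = 0.403 × 1.2480 = 0.5029
E(R) = R_f + β_L × MRP = 2.6% + 0.5029 × 4.6% = 4.91%

4.91%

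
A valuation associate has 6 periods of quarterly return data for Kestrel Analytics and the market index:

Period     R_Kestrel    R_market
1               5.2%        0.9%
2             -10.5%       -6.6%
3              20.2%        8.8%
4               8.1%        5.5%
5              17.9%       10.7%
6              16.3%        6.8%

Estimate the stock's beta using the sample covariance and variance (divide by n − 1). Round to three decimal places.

Mean R_i = (5.2 − 10.5 + 20.2 + 8.1 + 17.9 + 16.3) / 6 = 9.5333%
Mean R_m = (0.9 − 6.6 + 8.8 + 5.5 + 10.7 + 6.8) / 6 = 4.3500%
Σ(R_i − R̄_i)(R_m − R̄_m) = 349.8400  ⇒  Cov = 349.8400 / 5 = 69.9680
Σ(R_m − R̄_m)² = 199.2550  ⇒  Var(R_m) = 199.2550 / 5 = 39.8510
β = Cov / Var(R_m) = 69.9680 / 39.8510 = 1.7557

1.756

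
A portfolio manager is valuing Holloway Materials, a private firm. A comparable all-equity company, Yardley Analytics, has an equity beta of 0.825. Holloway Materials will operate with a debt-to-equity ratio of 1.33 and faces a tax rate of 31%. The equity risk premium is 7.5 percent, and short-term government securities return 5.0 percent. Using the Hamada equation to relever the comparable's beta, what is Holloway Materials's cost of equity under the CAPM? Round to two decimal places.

16.87%

β_L = β_U × [1 + (1 − t)(D/E)] = 0.825 × [1 + (1 − 0.31) × 1.33]
    = 0.825 × [1 + 0.69 × 1.33] = 0.825 × 1.9177 = 1.5821
E(R) = R_f + β_L × MRP = 5.0% + 1.5821 × 7.5% = 16.87%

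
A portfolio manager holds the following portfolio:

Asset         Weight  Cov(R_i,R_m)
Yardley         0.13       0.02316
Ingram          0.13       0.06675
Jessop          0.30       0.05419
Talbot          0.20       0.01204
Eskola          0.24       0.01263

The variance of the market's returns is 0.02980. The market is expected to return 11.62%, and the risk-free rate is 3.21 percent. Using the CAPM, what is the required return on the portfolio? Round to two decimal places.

12.63%

β_Yardley = 0.02316 / 0.02980 = 0.7772
β_Ingram = 0.06675 / 0.02980 = 2.2399
β_Jessop = 0.05419 / 0.02980 = 1.8185
β_Talbot = 0.01204 / 0.02980 = 0.4040
β_Eskola = 0.01263 / 0.02980 = 0.4238
β_P = Σ w_i β_i = 0.13×0.7772 + 0.13×2.2399 + 0.30×1.8185 + 0.20×0.4040 + 0.24×0.4238 = 1.1203
MRP = 11.62% − 3.21% = 8.41%
E(R_P) = R_f + β_P × MRP = 3.21% + 1.1203 × 8.41% = 12.63%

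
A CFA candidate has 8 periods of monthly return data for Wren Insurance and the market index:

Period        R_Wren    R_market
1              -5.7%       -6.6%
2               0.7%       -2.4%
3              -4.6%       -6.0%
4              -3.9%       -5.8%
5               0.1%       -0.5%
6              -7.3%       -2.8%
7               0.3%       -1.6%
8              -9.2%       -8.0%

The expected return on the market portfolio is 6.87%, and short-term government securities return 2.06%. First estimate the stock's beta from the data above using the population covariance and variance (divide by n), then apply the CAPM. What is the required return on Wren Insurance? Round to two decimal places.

7.18%

Mean R_i = (-5.7 + 0.7 − 4.6 − 3.9 + 0.1 − 7.3 + 0.3 − 9.2) / 8 = -3.7000%
Mean R_m = (-6.6 − 2.4 − 6.0 − 5.8 − 0.5 − 2.8 − 1.6 − 8.0) / 8 = -4.2125%
Σ(R_i − R̄_i)(R_m − R̄_m) = 54.9800  ⇒  Cov = 54.9800 / 8 = 6.8725
Σ(R_m − R̄_m)² = 51.6488  ⇒  Var(R_m) = 51.6488 / 8 = 6.4561
β = Cov / Var(R_m) = 6.8725 / 6.4561 = 1.0645
MRP = 6.87% − 2.06% = 4.81%
E(R) = R_f + β × MRP = 2.06% + 1.0645 × 4.81% = 7.18%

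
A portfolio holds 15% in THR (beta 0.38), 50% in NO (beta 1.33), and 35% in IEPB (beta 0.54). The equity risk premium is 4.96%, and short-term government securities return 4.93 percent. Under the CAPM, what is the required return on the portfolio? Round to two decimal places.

9.45%

β_P = Σ w_i β_i = 0.15×0.38 + 0.50×1.33 + 0.35×0.54 = 0.9110
E(R_P) = R_f + β_P × MRP = 4.93% + 0.9110 × 4.96% = 9.45%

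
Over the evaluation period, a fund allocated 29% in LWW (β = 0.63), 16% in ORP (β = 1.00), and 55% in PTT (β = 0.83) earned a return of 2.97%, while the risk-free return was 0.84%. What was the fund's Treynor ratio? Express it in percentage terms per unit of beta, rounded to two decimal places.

2.67%

β_P = 0.29×0.63 + 0.16×1.00 + 0.55×0.83 = 0.7992
Treynor = (R_P − R_f) / β_P = (2.97% − 0.84%) / 0.7992 = 2.13% / 0.7992 = 2.67%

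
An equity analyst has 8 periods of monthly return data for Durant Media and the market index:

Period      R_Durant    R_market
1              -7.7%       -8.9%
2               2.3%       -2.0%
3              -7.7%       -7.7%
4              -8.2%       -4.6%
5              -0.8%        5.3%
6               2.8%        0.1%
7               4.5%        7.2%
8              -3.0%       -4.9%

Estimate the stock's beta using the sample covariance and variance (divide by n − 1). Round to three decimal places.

Mean R_i = (-7.7 + 2.3 − 7.7 − 8.2 − 0.8 + 2.8 + 4.5 − 3.0) / 8 = -2.2250%
Mean R_m = (-8.9 − 2.0 − 7.7 − 4.6 + 5.3 + 0.1 + 7.2 − 4.9) / 8 = -1.9375%
Σ(R_i − R̄_i)(R_m − R̄_m) = 169.5925  ⇒  Cov = 169.5925 / 7 = 24.2275
Σ(R_m − R̄_m)² = 237.5788  ⇒  Var(R_m) = 237.5788 / 7 = 33.9398
β = Cov / Var(R_m) = 24.2275 / 33.9398 = 0.7138

0.714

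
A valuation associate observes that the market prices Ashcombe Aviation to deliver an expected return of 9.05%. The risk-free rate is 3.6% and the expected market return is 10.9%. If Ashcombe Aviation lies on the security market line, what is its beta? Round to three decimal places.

0.747

MRP = 10.9% − 3.6% = 7.30%
β = (E(R) − R_f) / MRP = (9.05% − 3.6%) / 7.3% = 5.45% / 7.3% = 0.747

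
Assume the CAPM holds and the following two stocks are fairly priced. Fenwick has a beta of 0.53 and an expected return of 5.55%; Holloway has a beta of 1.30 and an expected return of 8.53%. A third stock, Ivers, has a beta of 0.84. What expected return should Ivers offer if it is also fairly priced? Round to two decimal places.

MRP (SML slope) = (8.53% − 5.55%) / (1.30 − 0.53) = 2.98% / 0.77 = 3.8701%
R_f (intercept) = 5.55% − 0.53 × 3.8701% = 3.4988%
E(R_Ivers) = R_f + β × MRP = 3.4988% + 0.84 × 3.8701% = 6.75%

6.75%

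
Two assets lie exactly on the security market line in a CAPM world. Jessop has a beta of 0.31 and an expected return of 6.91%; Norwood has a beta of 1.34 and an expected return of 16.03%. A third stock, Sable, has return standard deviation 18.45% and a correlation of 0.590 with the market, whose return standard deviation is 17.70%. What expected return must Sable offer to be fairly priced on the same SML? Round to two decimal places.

9.61%

MRP = (16.03% − 6.91%) / (1.34 − 0.31) = 8.8544%
R_f = 6.91% − 0.31 × 8.8544% = 4.1651%
β_Sable = ρ·σ_i/σ_m = 0.590 × 18.45 / 17.70 = 0.6150
E(R_Sable) = R_f + β × MRP = 4.1651% + 0.6150 × 8.8544% = 9.61%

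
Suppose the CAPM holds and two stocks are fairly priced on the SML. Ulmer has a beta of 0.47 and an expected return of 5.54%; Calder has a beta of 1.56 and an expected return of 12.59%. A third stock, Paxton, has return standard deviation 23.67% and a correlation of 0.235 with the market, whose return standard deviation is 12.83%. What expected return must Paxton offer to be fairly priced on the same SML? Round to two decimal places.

5.30%

MRP = (12.59% − 5.54%) / (1.56 − 0.47) = 6.4679%
R_f = 5.54% − 0.47 × 6.4679% = 2.5001%
β_Paxton = ρ·σ_i/σ_m = 0.235 × 23.67 / 12.83 = 0.4336
E(R_Paxton) = R_f + β × MRP = 2.5001% + 0.4336 × 6.4679% = 5.30%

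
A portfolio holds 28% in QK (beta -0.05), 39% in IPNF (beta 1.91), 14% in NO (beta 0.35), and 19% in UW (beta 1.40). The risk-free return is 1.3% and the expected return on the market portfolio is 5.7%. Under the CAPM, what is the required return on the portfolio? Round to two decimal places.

β_P = Σ w_i β_i = 0.28×-0.05 + 0.39×1.91 + 0.14×0.35 + 0.19×1.40 = 1.0459
MRP = 5.7% − 1.3% = 4.40%
E(R_P) = R_f + β_P × MRP = 1.3% + 1.0459 × 4.4% = 5.90%

5.90%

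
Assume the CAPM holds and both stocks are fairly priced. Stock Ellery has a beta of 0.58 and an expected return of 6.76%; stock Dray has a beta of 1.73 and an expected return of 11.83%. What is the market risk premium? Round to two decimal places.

Both satisfy E(R) = R_f + β·MRP, so the slope of the SML is
MRP = (11.83% − 6.76%) / (1.73 − 0.58) = 5.07% / 1.15 = 4.4087%

4.41%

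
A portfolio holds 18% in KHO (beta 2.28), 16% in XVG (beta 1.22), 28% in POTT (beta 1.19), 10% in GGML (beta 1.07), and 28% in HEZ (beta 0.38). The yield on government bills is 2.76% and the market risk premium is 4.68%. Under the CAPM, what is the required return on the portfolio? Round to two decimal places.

8.15%

β_P = Σ w_i β_i = 0.18×2.28 + 0.16×1.22 + 0.28×1.19 + 0.10×1.07 + 0.28×0.38 = 1.1522
E(R_P) = R_f + β_P × MRP = 2.76% + 1.1522 × 4.68% = 8.15%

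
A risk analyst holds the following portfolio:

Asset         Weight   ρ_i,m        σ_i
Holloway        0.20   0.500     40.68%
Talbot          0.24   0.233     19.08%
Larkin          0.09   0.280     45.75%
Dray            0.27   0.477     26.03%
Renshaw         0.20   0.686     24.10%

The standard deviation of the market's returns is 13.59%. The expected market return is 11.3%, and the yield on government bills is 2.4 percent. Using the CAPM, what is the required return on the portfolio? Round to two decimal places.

β_Holloway = 0.500 × 40.68% / 13.59% = 1.4967
β_Talbot = 0.233 × 19.08% / 13.59% = 0.3271
β_Larkin = 0.280 × 45.75% / 13.59% = 0.9426
β_Dray = 0.477 × 26.03% / 13.59% = 0.9136
β_Renshaw = 0.686 × 24.10% / 13.59% = 1.2165
β_P = Σ w_i β_i = 0.20×1.4967 + 0.24×0.3271 + 0.09×0.9426 + 0.27×0.9136 + 0.20×1.2165 = 0.9527
MRP = 11.3% − 2.4% = 8.90%
E(R_P) = R_f + β_P × MRP = 2.4% + 0.9527 × 8.9% = 10.88%

10.88%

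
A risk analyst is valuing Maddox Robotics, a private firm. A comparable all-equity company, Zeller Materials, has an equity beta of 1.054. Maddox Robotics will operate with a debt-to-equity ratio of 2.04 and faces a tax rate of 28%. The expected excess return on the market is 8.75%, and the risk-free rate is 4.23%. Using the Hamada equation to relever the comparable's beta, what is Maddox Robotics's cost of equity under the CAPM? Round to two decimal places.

β_L = β_U × [1 + (1 − t)(D/E)] = 1.054 × [1 + (1 − 0.28) × 2.04]
    = 1.054 × [1 + 0.72 × 2.04] = 1.054 × 2.4688 = 2.6021
E(R) = R_f + β_L × MRP = 4.23% + 2.6021 × 8.75% = 27.00%

27.00%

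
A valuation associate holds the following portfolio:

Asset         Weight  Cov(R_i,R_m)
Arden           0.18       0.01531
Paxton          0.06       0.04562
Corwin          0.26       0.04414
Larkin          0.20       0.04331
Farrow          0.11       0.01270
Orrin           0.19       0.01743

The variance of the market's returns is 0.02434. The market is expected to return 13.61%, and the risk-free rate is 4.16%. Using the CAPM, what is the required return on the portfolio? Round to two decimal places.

15.94%

β_Arden = 0.01531 / 0.02434 = 0.6290
β_Paxton = 0.04562 / 0.02434 = 1.8743
β_Corwin = 0.04414 / 0.02434 = 1.8135
β_Larkin = 0.04331 / 0.02434 = 1.7794
β_Farrow = 0.01270 / 0.02434 = 0.5218
β_Orrin = 0.01743 / 0.02434 = 0.7161
β_P = Σ w_i β_i = 0.18×0.6290 + 0.06×1.8743 + 0.26×1.8135 + 0.20×1.7794 + 0.11×0.5218 + 0.19×0.7161 = 1.2465
MRP = 13.61% − 4.16% = 9.45%
E(R_P) = R_f + β_P × MRP = 4.16% + 1.2465 × 9.45% = 15.94%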